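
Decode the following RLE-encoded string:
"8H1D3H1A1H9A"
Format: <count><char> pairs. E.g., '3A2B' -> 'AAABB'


Expanding each <count><char> pair:
  8H -> 'HHHHHHHH'
  1D -> 'D'
  3H -> 'HHH'
  1A -> 'A'
  1H -> 'H'
  9A -> 'AAAAAAAAA'

Decoded = HHHHHHHHDHHHAHAAAAAAAAA


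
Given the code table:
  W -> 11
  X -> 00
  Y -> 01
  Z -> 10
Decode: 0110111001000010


Decoding:
01 -> Y
10 -> Z
11 -> W
10 -> Z
01 -> Y
00 -> X
00 -> X
10 -> Z


Result: YZWZYXXZ


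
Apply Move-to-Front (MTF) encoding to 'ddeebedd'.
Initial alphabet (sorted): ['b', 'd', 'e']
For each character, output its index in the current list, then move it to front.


MTF encoding:
'd': index 1 in ['b', 'd', 'e'] -> ['d', 'b', 'e']
'd': index 0 in ['d', 'b', 'e'] -> ['d', 'b', 'e']
'e': index 2 in ['d', 'b', 'e'] -> ['e', 'd', 'b']
'e': index 0 in ['e', 'd', 'b'] -> ['e', 'd', 'b']
'b': index 2 in ['e', 'd', 'b'] -> ['b', 'e', 'd']
'e': index 1 in ['b', 'e', 'd'] -> ['e', 'b', 'd']
'd': index 2 in ['e', 'b', 'd'] -> ['d', 'e', 'b']
'd': index 0 in ['d', 'e', 'b'] -> ['d', 'e', 'b']


Output: [1, 0, 2, 0, 2, 1, 2, 0]


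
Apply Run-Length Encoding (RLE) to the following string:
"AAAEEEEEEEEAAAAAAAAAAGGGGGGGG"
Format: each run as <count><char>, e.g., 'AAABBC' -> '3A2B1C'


Scanning runs left to right:
  i=0: run of 'A' x 3 -> '3A'
  i=3: run of 'E' x 8 -> '8E'
  i=11: run of 'A' x 10 -> '10A'
  i=21: run of 'G' x 8 -> '8G'

RLE = 3A8E10A8G


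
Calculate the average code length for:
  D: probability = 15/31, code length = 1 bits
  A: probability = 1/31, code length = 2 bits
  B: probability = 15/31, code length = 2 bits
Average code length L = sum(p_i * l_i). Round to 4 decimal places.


Weighted contributions p_i * l_i:
  D: (15/31) * 1 = 15/31
  A: (1/31) * 2 = 2/31
  B: (15/31) * 2 = 30/31
Sum = (15 + 2 + 30)/31 = 47/31

L = 47/31 = 1.5161 bits/symbol


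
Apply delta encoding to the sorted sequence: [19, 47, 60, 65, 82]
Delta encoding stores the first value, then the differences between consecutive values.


First value: 19
Deltas:
  47 - 19 = 28
  60 - 47 = 13
  65 - 60 = 5
  82 - 65 = 17


Delta encoded: [19, 28, 13, 5, 17]


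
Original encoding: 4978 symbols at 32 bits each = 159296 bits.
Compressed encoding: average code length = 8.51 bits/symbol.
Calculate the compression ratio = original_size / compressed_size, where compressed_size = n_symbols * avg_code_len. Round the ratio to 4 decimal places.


original_size = n_symbols * orig_bits = 4978 * 32 = 159296 bits
compressed_size = n_symbols * avg_code_len = 4978 * 8.51 = 42362.78 bits
ratio = original_size / compressed_size = 159296 / 42362.78 = 3.7603

Compression ratio = 3.7603


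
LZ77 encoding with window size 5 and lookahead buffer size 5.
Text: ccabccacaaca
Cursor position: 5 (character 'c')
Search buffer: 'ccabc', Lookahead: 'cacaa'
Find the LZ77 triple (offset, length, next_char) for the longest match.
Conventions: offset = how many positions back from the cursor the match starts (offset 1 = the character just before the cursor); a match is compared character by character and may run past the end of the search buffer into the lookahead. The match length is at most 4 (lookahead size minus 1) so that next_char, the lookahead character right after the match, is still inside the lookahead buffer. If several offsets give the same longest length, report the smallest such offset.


Try each offset into the search buffer:
  offset=1 (pos 4, char 'c'): match length 1
  offset=2 (pos 3, char 'b'): match length 0
  offset=3 (pos 2, char 'a'): match length 0
  offset=4 (pos 1, char 'c'): match length 2
  offset=5 (pos 0, char 'c'): match length 1
Longest match has length 2 at offset 4.
next_char = character at position 5 + 2 = 7 -> 'c'

Best match: offset=4, length=2 (matching 'ca' starting at position 1)
LZ77 triple: (4, 2, 'c')


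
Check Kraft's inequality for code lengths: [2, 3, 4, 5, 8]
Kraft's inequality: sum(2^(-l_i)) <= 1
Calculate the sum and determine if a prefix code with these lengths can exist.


Sum = 2^(-2) + 2^(-3) + 2^(-4) + 2^(-5) + 2^(-8)
    = 0.25 + 0.125 + 0.0625 + 0.03125 + 0.00390625
    = 121/256 = 0.47265625
Since 0.47265625 <= 1, Kraft's inequality IS satisfied.
A prefix code with these lengths CAN exist.

Kraft sum = 0.47265625. Satisfied.


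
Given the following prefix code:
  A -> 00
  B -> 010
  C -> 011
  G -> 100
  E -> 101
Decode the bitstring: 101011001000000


Decoding step by step:
Bits 101 -> E
Bits 011 -> C
Bits 00 -> A
Bits 100 -> G
Bits 00 -> A
Bits 00 -> A


Decoded message: ECAGAA


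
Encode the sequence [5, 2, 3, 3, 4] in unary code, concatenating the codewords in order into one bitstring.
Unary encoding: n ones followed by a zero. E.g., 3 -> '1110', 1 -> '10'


Encode each number as n ones followed by a terminating 0:
  5 -> 111110 (6 bits)
  2 -> 110 (3 bits)
  3 -> 1110 (4 bits)
  3 -> 1110 (4 bits)
  4 -> 11110 (5 bits)
Total length = 6 + 3 + 4 + 4 + 5 = 22 bits.

Unary([5, 2, 3, 3, 4]) = 1111101101110111011110 (22 bits)


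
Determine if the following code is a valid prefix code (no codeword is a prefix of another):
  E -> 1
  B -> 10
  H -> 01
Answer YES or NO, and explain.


Checking each pair (does one codeword prefix another?):
  E='1' vs B='10': prefix -- VIOLATION

NO -- this is NOT a valid prefix code. E (1) is a prefix of B (10).


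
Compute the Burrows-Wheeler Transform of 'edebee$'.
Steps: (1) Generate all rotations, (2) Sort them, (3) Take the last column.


Rotations (sorted):
  0: $edebee -> last char: e
  1: bee$ede -> last char: e
  2: debee$e -> last char: e
  3: e$edebe -> last char: e
  4: ebee$ed -> last char: d
  5: edebee$ -> last char: $
  6: ee$edeb -> last char: b


BWT = eeeed$b


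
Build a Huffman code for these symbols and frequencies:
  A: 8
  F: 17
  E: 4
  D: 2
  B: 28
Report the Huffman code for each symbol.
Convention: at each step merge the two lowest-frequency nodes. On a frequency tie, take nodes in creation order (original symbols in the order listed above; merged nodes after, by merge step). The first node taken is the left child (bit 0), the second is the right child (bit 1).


Huffman tree construction:
Step 1: Merge D(2) + E(4) = 6
Step 2: Merge (D+E)(6) + A(8) = 14
Step 3: Merge ((D+E)+A)(14) + F(17) = 31
Step 4: Merge B(28) + (((D+E)+A)+F)(31) = 59
Read each symbol's code off the tree from the root (left child = 0, right child = 1).

Codes:
  A: 101 (length 3)
  F: 11 (length 2)
  E: 1001 (length 4)
  D: 1000 (length 4)
  B: 0 (length 1)
Average code length: 110/59 = 1.8644 bits/symbol


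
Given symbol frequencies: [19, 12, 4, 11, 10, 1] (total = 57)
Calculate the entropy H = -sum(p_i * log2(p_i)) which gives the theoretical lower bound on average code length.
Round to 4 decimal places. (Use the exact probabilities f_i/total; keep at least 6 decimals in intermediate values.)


Per-symbol terms -p_i * log2(p_i) with p_i = f_i/57:
  p = 19/57 = 0.333333: log2(p) = -1.584963, -p*log2(p) = 0.528321
  p = 12/57 = 0.210526: log2(p) = -2.247928, -p*log2(p) = 0.473248
  p = 4/57 = 0.070175: log2(p) = -3.832890, -p*log2(p) = 0.268975
  p = 11/57 = 0.192982: log2(p) = -2.373458, -p*log2(p) = 0.458036
  p = 10/57 = 0.175439: log2(p) = -2.510962, -p*log2(p) = 0.440520
  p = 1/57 = 0.017544: log2(p) = -5.832890, -p*log2(p) = 0.102331
H = 0.528321 + 0.473248 + 0.268975 + 0.458036 + 0.440520 + 0.102331 = 2.271431

H = 2.2714 bits/symbol


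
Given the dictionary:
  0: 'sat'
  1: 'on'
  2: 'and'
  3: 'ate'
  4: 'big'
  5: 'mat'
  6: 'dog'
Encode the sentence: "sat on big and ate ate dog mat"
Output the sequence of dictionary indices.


Look up each word in the dictionary:
  'sat' -> 0
  'on' -> 1
  'big' -> 4
  'and' -> 2
  'ate' -> 3
  'ate' -> 3
  'dog' -> 6
  'mat' -> 5

Encoded: [0, 1, 4, 2, 3, 3, 6, 5]


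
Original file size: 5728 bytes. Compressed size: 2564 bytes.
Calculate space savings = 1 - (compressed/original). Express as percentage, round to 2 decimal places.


ratio = compressed/original = 2564/5728 = 0.447626
savings = 1 - ratio = 1 - 0.447626 = 0.552374
as a percentage: 0.552374 * 100 = 55.24%

Space savings = 1 - 2564/5728 = 55.24%


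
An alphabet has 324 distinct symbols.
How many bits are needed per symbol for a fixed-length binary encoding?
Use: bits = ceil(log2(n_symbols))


log2(324) = 8.3399
Bracket: 2^8 = 256 < 324 <= 2^9 = 512
So ceil(log2(324)) = 9

bits = ceil(log2(324)) = ceil(8.3399) = 9 bits


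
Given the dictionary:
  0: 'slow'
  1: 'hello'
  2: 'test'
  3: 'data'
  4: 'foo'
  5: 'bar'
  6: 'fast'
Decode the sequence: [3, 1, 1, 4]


Look up each index in the dictionary:
  3 -> 'data'
  1 -> 'hello'
  1 -> 'hello'
  4 -> 'foo'

Decoded: "data hello hello foo"


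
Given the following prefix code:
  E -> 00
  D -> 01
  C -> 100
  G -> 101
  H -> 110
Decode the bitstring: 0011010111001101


Decoding step by step:
Bits 00 -> E
Bits 110 -> H
Bits 101 -> G
Bits 110 -> H
Bits 01 -> D
Bits 101 -> G


Decoded message: EHGHDG


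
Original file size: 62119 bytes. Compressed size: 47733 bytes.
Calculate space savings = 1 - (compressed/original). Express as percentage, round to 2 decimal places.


ratio = compressed/original = 47733/62119 = 0.768412
savings = 1 - ratio = 1 - 0.768412 = 0.231588
as a percentage: 0.231588 * 100 = 23.16%

Space savings = 1 - 47733/62119 = 23.16%


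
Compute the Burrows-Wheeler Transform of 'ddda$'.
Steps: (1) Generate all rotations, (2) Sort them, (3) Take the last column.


Rotations (sorted):
  0: $ddda -> last char: a
  1: a$ddd -> last char: d
  2: da$dd -> last char: d
  3: dda$d -> last char: d
  4: ddda$ -> last char: $


BWT = addd$


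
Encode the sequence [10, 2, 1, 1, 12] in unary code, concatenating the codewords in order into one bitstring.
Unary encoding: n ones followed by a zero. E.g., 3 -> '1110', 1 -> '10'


Encode each number as n ones followed by a terminating 0:
  10 -> 11111111110 (11 bits)
  2 -> 110 (3 bits)
  1 -> 10 (2 bits)
  1 -> 10 (2 bits)
  12 -> 1111111111110 (13 bits)
Total length = 11 + 3 + 2 + 2 + 13 = 31 bits.

Unary([10, 2, 1, 1, 12]) = 1111111111011010101111111111110 (31 bits)


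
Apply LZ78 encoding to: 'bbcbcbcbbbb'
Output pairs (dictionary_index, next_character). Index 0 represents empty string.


LZ78 encoding steps:
Dictionary: {0: ''}
Step 1: w='' (idx 0), next='b' -> output (0, 'b'), add 'b' as idx 1
Step 2: w='b' (idx 1), next='c' -> output (1, 'c'), add 'bc' as idx 2
Step 3: w='bc' (idx 2), next='b' -> output (2, 'b'), add 'bcb' as idx 3
Step 4: w='' (idx 0), next='c' -> output (0, 'c'), add 'c' as idx 4
Step 5: w='b' (idx 1), next='b' -> output (1, 'b'), add 'bb' as idx 5
Step 6: w='bb' (idx 5), end of input -> output (5, '')


Encoded: [(0, 'b'), (1, 'c'), (2, 'b'), (0, 'c'), (1, 'b'), (5, '')]


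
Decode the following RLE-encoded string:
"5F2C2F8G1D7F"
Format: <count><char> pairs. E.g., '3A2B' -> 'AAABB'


Expanding each <count><char> pair:
  5F -> 'FFFFF'
  2C -> 'CC'
  2F -> 'FF'
  8G -> 'GGGGGGGG'
  1D -> 'D'
  7F -> 'FFFFFFF'

Decoded = FFFFFCCFFGGGGGGGGDFFFFFFF


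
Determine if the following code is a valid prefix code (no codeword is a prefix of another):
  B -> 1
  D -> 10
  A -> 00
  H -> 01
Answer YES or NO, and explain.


Checking each pair (does one codeword prefix another?):
  B='1' vs D='10': prefix -- VIOLATION

NO -- this is NOT a valid prefix code. B (1) is a prefix of D (10).


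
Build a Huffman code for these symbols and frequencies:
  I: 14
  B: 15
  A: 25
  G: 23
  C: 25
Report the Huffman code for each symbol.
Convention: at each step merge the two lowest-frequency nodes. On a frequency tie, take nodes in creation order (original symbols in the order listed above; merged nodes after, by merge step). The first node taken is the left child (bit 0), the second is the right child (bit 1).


Huffman tree construction:
Step 1: Merge I(14) + B(15) = 29
Step 2: Merge G(23) + A(25) = 48
Step 3: Merge C(25) + (I+B)(29) = 54
Step 4: Merge (G+A)(48) + (C+(I+B))(54) = 102
Read each symbol's code off the tree from the root (left child = 0, right child = 1).

Codes:
  I: 110 (length 3)
  B: 111 (length 3)
  A: 01 (length 2)
  G: 00 (length 2)
  C: 10 (length 2)
Average code length: 233/102 = 2.2843 bits/symbol


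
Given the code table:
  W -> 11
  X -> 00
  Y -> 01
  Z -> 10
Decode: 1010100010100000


Decoding:
10 -> Z
10 -> Z
10 -> Z
00 -> X
10 -> Z
10 -> Z
00 -> X
00 -> X


Result: ZZZXZZXX


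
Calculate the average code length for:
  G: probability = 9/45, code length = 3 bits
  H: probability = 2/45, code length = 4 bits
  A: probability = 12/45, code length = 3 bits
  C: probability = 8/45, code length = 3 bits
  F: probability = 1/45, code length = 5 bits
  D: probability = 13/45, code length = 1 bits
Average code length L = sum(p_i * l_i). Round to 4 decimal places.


Weighted contributions p_i * l_i:
  G: (9/45) * 3 = 27/45
  H: (2/45) * 4 = 8/45
  A: (12/45) * 3 = 36/45
  C: (8/45) * 3 = 24/45
  F: (1/45) * 5 = 5/45
  D: (13/45) * 1 = 13/45
Sum = (27 + 8 + 36 + 24 + 5 + 13)/45 = 113/45

L = 113/45 = 2.5111 bits/symbol


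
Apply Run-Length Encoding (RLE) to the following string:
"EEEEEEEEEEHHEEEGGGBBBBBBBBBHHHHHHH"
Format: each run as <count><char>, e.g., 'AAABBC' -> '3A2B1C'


Scanning runs left to right:
  i=0: run of 'E' x 10 -> '10E'
  i=10: run of 'H' x 2 -> '2H'
  i=12: run of 'E' x 3 -> '3E'
  i=15: run of 'G' x 3 -> '3G'
  i=18: run of 'B' x 9 -> '9B'
  i=27: run of 'H' x 7 -> '7H'

RLE = 10E2H3E3G9B7H


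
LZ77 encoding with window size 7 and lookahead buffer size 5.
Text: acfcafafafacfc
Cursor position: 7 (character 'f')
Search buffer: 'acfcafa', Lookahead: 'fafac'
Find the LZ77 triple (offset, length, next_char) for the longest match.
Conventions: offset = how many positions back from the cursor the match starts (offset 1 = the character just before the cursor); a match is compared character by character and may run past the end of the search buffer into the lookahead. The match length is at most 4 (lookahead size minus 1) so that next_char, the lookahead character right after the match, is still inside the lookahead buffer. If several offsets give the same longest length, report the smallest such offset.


Try each offset into the search buffer:
  offset=1 (pos 6, char 'a'): match length 0
  offset=2 (pos 5, char 'f'): match length 4
  offset=3 (pos 4, char 'a'): match length 0
  offset=4 (pos 3, char 'c'): match length 0
  offset=5 (pos 2, char 'f'): match length 1
  offset=6 (pos 1, char 'c'): match length 0
  offset=7 (pos 0, char 'a'): match length 0
Longest match has length 4 at offset 2.
next_char = character at position 7 + 4 = 11 -> 'c'

Best match: offset=2, length=4 (matching 'fafa' starting at position 5)
LZ77 triple: (2, 4, 'c')


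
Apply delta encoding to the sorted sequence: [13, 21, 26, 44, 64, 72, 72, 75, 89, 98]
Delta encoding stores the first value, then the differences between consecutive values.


First value: 13
Deltas:
  21 - 13 = 8
  26 - 21 = 5
  44 - 26 = 18
  64 - 44 = 20
  72 - 64 = 8
  72 - 72 = 0
  75 - 72 = 3
  89 - 75 = 14
  98 - 89 = 9


Delta encoded: [13, 8, 5, 18, 20, 8, 0, 3, 14, 9]


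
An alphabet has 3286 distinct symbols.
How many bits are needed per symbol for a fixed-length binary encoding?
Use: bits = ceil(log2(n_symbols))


log2(3286) = 11.6821
Bracket: 2^11 = 2048 < 3286 <= 2^12 = 4096
So ceil(log2(3286)) = 12

bits = ceil(log2(3286)) = ceil(11.6821) = 12 bits


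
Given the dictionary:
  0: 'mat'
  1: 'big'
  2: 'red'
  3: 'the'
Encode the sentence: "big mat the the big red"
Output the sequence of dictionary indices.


Look up each word in the dictionary:
  'big' -> 1
  'mat' -> 0
  'the' -> 3
  'the' -> 3
  'big' -> 1
  'red' -> 2

Encoded: [1, 0, 3, 3, 1, 2]


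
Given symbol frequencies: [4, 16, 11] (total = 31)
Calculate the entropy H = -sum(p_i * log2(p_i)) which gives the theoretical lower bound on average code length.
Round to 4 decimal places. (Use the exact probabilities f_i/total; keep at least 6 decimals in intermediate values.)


Per-symbol terms -p_i * log2(p_i) with p_i = f_i/31:
  p = 4/31 = 0.129032: log2(p) = -2.954196, -p*log2(p) = 0.381187
  p = 16/31 = 0.516129: log2(p) = -0.954196, -p*log2(p) = 0.492488
  p = 11/31 = 0.354839: log2(p) = -1.494765, -p*log2(p) = 0.530400
H = 0.381187 + 0.492488 + 0.530400 = 1.404075

H = 1.4041 bits/symbol


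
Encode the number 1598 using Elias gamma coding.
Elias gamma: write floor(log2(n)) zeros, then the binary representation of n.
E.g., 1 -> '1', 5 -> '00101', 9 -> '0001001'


num_bits = floor(log2(1598)) + 1 = 11
leading_zeros = num_bits - 1 = 10
binary(1598) = 11000111110

Elias gamma(1598) = '0000000000' + '11000111110' = 000000000011000111110 (21 bits)


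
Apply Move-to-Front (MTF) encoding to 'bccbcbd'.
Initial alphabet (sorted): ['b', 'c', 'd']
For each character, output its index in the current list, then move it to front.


MTF encoding:
'b': index 0 in ['b', 'c', 'd'] -> ['b', 'c', 'd']
'c': index 1 in ['b', 'c', 'd'] -> ['c', 'b', 'd']
'c': index 0 in ['c', 'b', 'd'] -> ['c', 'b', 'd']
'b': index 1 in ['c', 'b', 'd'] -> ['b', 'c', 'd']
'c': index 1 in ['b', 'c', 'd'] -> ['c', 'b', 'd']
'b': index 1 in ['c', 'b', 'd'] -> ['b', 'c', 'd']
'd': index 2 in ['b', 'c', 'd'] -> ['d', 'b', 'c']


Output: [0, 1, 0, 1, 1, 1, 2]


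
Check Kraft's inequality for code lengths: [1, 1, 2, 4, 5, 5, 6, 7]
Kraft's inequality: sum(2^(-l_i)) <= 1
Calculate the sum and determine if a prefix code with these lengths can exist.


Sum = 2^(-1) + 2^(-1) + 2^(-2) + 2^(-4) + 2^(-5) + 2^(-5) + 2^(-6) + 2^(-7)
    = 0.5 + 0.5 + 0.25 + 0.0625 + 0.03125 + 0.03125 + 0.015625 + 0.0078125
    = 179/128 = 1.3984375
Since 1.3984375 > 1, Kraft's inequality is NOT satisfied.
A prefix code with these lengths CANNOT exist.

Kraft sum = 1.3984375. Not satisfied.


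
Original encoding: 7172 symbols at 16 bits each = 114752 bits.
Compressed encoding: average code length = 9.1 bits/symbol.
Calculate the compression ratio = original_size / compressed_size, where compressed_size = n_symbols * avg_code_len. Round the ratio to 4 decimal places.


original_size = n_symbols * orig_bits = 7172 * 16 = 114752 bits
compressed_size = n_symbols * avg_code_len = 7172 * 9.1 = 65265.2 bits
ratio = original_size / compressed_size = 114752 / 65265.2 = 1.7582

Compression ratio = 1.7582


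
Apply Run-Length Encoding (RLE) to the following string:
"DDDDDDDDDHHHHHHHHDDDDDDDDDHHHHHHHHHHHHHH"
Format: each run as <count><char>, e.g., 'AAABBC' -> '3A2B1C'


Scanning runs left to right:
  i=0: run of 'D' x 9 -> '9D'
  i=9: run of 'H' x 8 -> '8H'
  i=17: run of 'D' x 9 -> '9D'
  i=26: run of 'H' x 14 -> '14H'

RLE = 9D8H9D14H


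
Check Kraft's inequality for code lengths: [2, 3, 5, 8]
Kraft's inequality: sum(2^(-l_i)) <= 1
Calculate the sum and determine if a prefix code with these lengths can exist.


Sum = 2^(-2) + 2^(-3) + 2^(-5) + 2^(-8)
    = 0.25 + 0.125 + 0.03125 + 0.00390625
    = 105/256 = 0.41015625
Since 0.41015625 <= 1, Kraft's inequality IS satisfied.
A prefix code with these lengths CAN exist.

Kraft sum = 0.41015625. Satisfied.


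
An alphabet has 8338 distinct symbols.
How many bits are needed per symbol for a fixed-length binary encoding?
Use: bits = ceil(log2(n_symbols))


log2(8338) = 13.0255
Bracket: 2^13 = 8192 < 8338 <= 2^14 = 16384
So ceil(log2(8338)) = 14

bits = ceil(log2(8338)) = ceil(13.0255) = 14 bits


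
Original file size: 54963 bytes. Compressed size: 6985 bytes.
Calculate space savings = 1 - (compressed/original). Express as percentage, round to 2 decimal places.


ratio = compressed/original = 6985/54963 = 0.127085
savings = 1 - ratio = 1 - 0.127085 = 0.872915
as a percentage: 0.872915 * 100 = 87.29%

Space savings = 1 - 6985/54963 = 87.29%


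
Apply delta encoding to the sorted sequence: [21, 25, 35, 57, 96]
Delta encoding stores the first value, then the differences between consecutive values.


First value: 21
Deltas:
  25 - 21 = 4
  35 - 25 = 10
  57 - 35 = 22
  96 - 57 = 39


Delta encoded: [21, 4, 10, 22, 39]


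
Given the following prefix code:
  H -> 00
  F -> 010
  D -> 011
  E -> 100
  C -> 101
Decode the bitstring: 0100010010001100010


Decoding step by step:
Bits 010 -> F
Bits 00 -> H
Bits 100 -> E
Bits 100 -> E
Bits 011 -> D
Bits 00 -> H
Bits 010 -> F


Decoded message: FHEEDHF


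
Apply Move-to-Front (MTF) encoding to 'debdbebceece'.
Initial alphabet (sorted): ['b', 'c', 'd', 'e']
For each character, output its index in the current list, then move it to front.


MTF encoding:
'd': index 2 in ['b', 'c', 'd', 'e'] -> ['d', 'b', 'c', 'e']
'e': index 3 in ['d', 'b', 'c', 'e'] -> ['e', 'd', 'b', 'c']
'b': index 2 in ['e', 'd', 'b', 'c'] -> ['b', 'e', 'd', 'c']
'd': index 2 in ['b', 'e', 'd', 'c'] -> ['d', 'b', 'e', 'c']
'b': index 1 in ['d', 'b', 'e', 'c'] -> ['b', 'd', 'e', 'c']
'e': index 2 in ['b', 'd', 'e', 'c'] -> ['e', 'b', 'd', 'c']
'b': index 1 in ['e', 'b', 'd', 'c'] -> ['b', 'e', 'd', 'c']
'c': index 3 in ['b', 'e', 'd', 'c'] -> ['c', 'b', 'e', 'd']
'e': index 2 in ['c', 'b', 'e', 'd'] -> ['e', 'c', 'b', 'd']
'e': index 0 in ['e', 'c', 'b', 'd'] -> ['e', 'c', 'b', 'd']
'c': index 1 in ['e', 'c', 'b', 'd'] -> ['c', 'e', 'b', 'd']
'e': index 1 in ['c', 'e', 'b', 'd'] -> ['e', 'c', 'b', 'd']


Output: [2, 3, 2, 2, 1, 2, 1, 3, 2, 0, 1, 1]


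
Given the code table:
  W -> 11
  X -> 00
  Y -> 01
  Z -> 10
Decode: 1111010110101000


Decoding:
11 -> W
11 -> W
01 -> Y
01 -> Y
10 -> Z
10 -> Z
10 -> Z
00 -> X


Result: WWYYZZZX


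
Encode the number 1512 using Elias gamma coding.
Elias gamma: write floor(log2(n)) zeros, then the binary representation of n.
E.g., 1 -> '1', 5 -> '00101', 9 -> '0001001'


num_bits = floor(log2(1512)) + 1 = 11
leading_zeros = num_bits - 1 = 10
binary(1512) = 10111101000

Elias gamma(1512) = '0000000000' + '10111101000' = 000000000010111101000 (21 bits)


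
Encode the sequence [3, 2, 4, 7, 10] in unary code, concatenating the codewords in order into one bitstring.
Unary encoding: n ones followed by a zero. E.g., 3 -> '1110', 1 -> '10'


Encode each number as n ones followed by a terminating 0:
  3 -> 1110 (4 bits)
  2 -> 110 (3 bits)
  4 -> 11110 (5 bits)
  7 -> 11111110 (8 bits)
  10 -> 11111111110 (11 bits)
Total length = 4 + 3 + 5 + 8 + 11 = 31 bits.

Unary([3, 2, 4, 7, 10]) = 1110110111101111111011111111110 (31 bits)


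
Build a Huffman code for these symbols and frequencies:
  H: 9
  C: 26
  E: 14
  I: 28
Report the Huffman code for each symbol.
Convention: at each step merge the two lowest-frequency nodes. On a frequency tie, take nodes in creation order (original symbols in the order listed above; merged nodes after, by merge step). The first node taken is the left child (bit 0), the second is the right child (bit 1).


Huffman tree construction:
Step 1: Merge H(9) + E(14) = 23
Step 2: Merge (H+E)(23) + C(26) = 49
Step 3: Merge I(28) + ((H+E)+C)(49) = 77
Read each symbol's code off the tree from the root (left child = 0, right child = 1).

Codes:
  H: 100 (length 3)
  C: 11 (length 2)
  E: 101 (length 3)
  I: 0 (length 1)
Average code length: 149/77 = 1.9351 bits/symbol


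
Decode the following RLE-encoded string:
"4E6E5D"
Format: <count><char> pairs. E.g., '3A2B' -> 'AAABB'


Expanding each <count><char> pair:
  4E -> 'EEEE'
  6E -> 'EEEEEE'
  5D -> 'DDDDD'

Decoded = EEEEEEEEEEDDDDD


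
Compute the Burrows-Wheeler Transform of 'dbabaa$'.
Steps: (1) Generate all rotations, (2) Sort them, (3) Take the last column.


Rotations (sorted):
  0: $dbabaa -> last char: a
  1: a$dbaba -> last char: a
  2: aa$dbab -> last char: b
  3: abaa$db -> last char: b
  4: baa$dba -> last char: a
  5: babaa$d -> last char: d
  6: dbabaa$ -> last char: $


BWT = aabbad$


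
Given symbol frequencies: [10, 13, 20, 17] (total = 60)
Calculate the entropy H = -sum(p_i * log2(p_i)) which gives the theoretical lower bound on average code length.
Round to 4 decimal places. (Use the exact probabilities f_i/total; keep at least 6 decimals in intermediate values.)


Per-symbol terms -p_i * log2(p_i) with p_i = f_i/60:
  p = 10/60 = 0.166667: log2(p) = -2.584963, -p*log2(p) = 0.430827
  p = 13/60 = 0.216667: log2(p) = -2.206451, -p*log2(p) = 0.478064
  p = 20/60 = 0.333333: log2(p) = -1.584963, -p*log2(p) = 0.528321
  p = 17/60 = 0.283333: log2(p) = -1.819428, -p*log2(p) = 0.515505
H = 0.430827 + 0.478064 + 0.528321 + 0.515505 = 1.952717

H = 1.9527 bits/symbol


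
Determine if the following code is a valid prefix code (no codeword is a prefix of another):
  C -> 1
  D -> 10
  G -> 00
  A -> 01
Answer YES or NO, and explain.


Checking each pair (does one codeword prefix another?):
  C='1' vs D='10': prefix -- VIOLATION

NO -- this is NOT a valid prefix code. C (1) is a prefix of D (10).


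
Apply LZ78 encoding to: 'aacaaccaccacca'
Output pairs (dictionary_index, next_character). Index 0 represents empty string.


LZ78 encoding steps:
Dictionary: {0: ''}
Step 1: w='' (idx 0), next='a' -> output (0, 'a'), add 'a' as idx 1
Step 2: w='a' (idx 1), next='c' -> output (1, 'c'), add 'ac' as idx 2
Step 3: w='a' (idx 1), next='a' -> output (1, 'a'), add 'aa' as idx 3
Step 4: w='' (idx 0), next='c' -> output (0, 'c'), add 'c' as idx 4
Step 5: w='c' (idx 4), next='a' -> output (4, 'a'), add 'ca' as idx 5
Step 6: w='c' (idx 4), next='c' -> output (4, 'c'), add 'cc' as idx 6
Step 7: w='ac' (idx 2), next='c' -> output (2, 'c'), add 'acc' as idx 7
Step 8: w='a' (idx 1), end of input -> output (1, '')


Encoded: [(0, 'a'), (1, 'c'), (1, 'a'), (0, 'c'), (4, 'a'), (4, 'c'), (2, 'c'), (1, '')]


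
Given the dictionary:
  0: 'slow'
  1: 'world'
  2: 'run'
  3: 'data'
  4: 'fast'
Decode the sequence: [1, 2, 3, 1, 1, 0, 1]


Look up each index in the dictionary:
  1 -> 'world'
  2 -> 'run'
  3 -> 'data'
  1 -> 'world'
  1 -> 'world'
  0 -> 'slow'
  1 -> 'world'

Decoded: "world run data world world slow world"


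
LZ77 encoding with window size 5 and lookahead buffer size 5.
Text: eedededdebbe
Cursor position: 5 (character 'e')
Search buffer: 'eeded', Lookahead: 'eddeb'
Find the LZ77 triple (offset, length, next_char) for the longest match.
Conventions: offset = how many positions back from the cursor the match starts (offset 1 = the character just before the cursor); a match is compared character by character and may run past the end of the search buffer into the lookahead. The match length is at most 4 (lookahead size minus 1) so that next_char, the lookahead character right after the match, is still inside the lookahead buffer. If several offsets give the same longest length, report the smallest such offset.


Try each offset into the search buffer:
  offset=1 (pos 4, char 'd'): match length 0
  offset=2 (pos 3, char 'e'): match length 2
  offset=3 (pos 2, char 'd'): match length 0
  offset=4 (pos 1, char 'e'): match length 2
  offset=5 (pos 0, char 'e'): match length 1
Longest match has length 2, found at offsets 2, 4; take the smallest, offset 2.
next_char = character at position 5 + 2 = 7 -> 'd'

Best match: offset=2, length=2 (matching 'ed' starting at position 3)
LZ77 triple: (2, 2, 'd')


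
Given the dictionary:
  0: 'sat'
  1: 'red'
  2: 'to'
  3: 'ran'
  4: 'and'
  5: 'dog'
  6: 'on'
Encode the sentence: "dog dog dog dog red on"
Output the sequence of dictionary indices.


Look up each word in the dictionary:
  'dog' -> 5
  'dog' -> 5
  'dog' -> 5
  'dog' -> 5
  'red' -> 1
  'on' -> 6

Encoded: [5, 5, 5, 5, 1, 6]


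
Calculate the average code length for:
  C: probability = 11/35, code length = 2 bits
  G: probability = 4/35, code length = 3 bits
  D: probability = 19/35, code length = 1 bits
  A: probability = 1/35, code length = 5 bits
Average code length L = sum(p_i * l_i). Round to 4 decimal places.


Weighted contributions p_i * l_i:
  C: (11/35) * 2 = 22/35
  G: (4/35) * 3 = 12/35
  D: (19/35) * 1 = 19/35
  A: (1/35) * 5 = 5/35
Sum = (22 + 12 + 19 + 5)/35 = 58/35

L = 58/35 = 1.6571 bits/symbol


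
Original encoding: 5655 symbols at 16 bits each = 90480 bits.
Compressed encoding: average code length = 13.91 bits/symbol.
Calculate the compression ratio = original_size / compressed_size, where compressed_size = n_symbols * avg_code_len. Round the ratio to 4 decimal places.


original_size = n_symbols * orig_bits = 5655 * 16 = 90480 bits
compressed_size = n_symbols * avg_code_len = 5655 * 13.91 = 78661.05 bits
ratio = original_size / compressed_size = 90480 / 78661.05 = 1.1503

Compression ratio = 1.1503


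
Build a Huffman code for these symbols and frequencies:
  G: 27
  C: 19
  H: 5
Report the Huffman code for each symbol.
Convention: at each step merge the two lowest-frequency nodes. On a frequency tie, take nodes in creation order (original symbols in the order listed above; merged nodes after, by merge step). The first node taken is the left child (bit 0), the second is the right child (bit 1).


Huffman tree construction:
Step 1: Merge H(5) + C(19) = 24
Step 2: Merge (H+C)(24) + G(27) = 51
Read each symbol's code off the tree from the root (left child = 0, right child = 1).

Codes:
  G: 1 (length 1)
  C: 01 (length 2)
  H: 00 (length 2)
Average code length: 75/51 = 1.4706 bits/symbol


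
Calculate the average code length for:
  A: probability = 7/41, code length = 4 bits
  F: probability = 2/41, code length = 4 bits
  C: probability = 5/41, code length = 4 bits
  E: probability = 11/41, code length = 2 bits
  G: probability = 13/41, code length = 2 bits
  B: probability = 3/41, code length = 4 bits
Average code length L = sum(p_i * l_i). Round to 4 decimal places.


Weighted contributions p_i * l_i:
  A: (7/41) * 4 = 28/41
  F: (2/41) * 4 = 8/41
  C: (5/41) * 4 = 20/41
  E: (11/41) * 2 = 22/41
  G: (13/41) * 2 = 26/41
  B: (3/41) * 4 = 12/41
Sum = (28 + 8 + 20 + 22 + 26 + 12)/41 = 116/41

L = 116/41 = 2.8293 bits/symbol


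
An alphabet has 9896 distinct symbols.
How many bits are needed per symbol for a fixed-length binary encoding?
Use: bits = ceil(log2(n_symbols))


log2(9896) = 13.2726
Bracket: 2^13 = 8192 < 9896 <= 2^14 = 16384
So ceil(log2(9896)) = 14

bits = ceil(log2(9896)) = ceil(13.2726) = 14 bits


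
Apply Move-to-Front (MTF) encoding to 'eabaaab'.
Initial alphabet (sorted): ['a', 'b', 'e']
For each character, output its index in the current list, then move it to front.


MTF encoding:
'e': index 2 in ['a', 'b', 'e'] -> ['e', 'a', 'b']
'a': index 1 in ['e', 'a', 'b'] -> ['a', 'e', 'b']
'b': index 2 in ['a', 'e', 'b'] -> ['b', 'a', 'e']
'a': index 1 in ['b', 'a', 'e'] -> ['a', 'b', 'e']
'a': index 0 in ['a', 'b', 'e'] -> ['a', 'b', 'e']
'a': index 0 in ['a', 'b', 'e'] -> ['a', 'b', 'e']
'b': index 1 in ['a', 'b', 'e'] -> ['b', 'a', 'e']


Output: [2, 1, 2, 1, 0, 0, 1]


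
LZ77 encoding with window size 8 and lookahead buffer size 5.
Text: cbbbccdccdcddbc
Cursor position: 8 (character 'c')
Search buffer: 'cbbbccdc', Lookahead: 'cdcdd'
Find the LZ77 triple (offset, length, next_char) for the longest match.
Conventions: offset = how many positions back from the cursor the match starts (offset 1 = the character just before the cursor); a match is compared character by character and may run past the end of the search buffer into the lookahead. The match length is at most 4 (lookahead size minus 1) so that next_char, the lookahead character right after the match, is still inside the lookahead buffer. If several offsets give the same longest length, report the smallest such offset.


Try each offset into the search buffer:
  offset=1 (pos 7, char 'c'): match length 1
  offset=2 (pos 6, char 'd'): match length 0
  offset=3 (pos 5, char 'c'): match length 3
  offset=4 (pos 4, char 'c'): match length 1
  offset=5 (pos 3, char 'b'): match length 0
  offset=6 (pos 2, char 'b'): match length 0
  offset=7 (pos 1, char 'b'): match length 0
  offset=8 (pos 0, char 'c'): match length 1
Longest match has length 3 at offset 3.
next_char = character at position 8 + 3 = 11 -> 'd'

Best match: offset=3, length=3 (matching 'cdc' starting at position 5)
LZ77 triple: (3, 3, 'd')


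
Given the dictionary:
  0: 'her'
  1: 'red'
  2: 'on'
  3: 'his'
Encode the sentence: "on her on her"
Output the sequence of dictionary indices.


Look up each word in the dictionary:
  'on' -> 2
  'her' -> 0
  'on' -> 2
  'her' -> 0

Encoded: [2, 0, 2, 0]


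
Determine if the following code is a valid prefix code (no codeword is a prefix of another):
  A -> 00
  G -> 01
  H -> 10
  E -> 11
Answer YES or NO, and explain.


Checking each pair (does one codeword prefix another?):
  A='00' vs G='01': no prefix
  A='00' vs H='10': no prefix
  A='00' vs E='11': no prefix
  G='01' vs A='00': no prefix
  G='01' vs H='10': no prefix
  G='01' vs E='11': no prefix
  H='10' vs A='00': no prefix
  H='10' vs G='01': no prefix
  H='10' vs E='11': no prefix
  E='11' vs A='00': no prefix
  E='11' vs G='01': no prefix
  E='11' vs H='10': no prefix
No violation found over all pairs.

YES -- this is a valid prefix code. No codeword is a prefix of any other codeword.


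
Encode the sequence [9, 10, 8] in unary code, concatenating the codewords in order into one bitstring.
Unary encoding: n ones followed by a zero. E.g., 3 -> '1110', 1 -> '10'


Encode each number as n ones followed by a terminating 0:
  9 -> 1111111110 (10 bits)
  10 -> 11111111110 (11 bits)
  8 -> 111111110 (9 bits)
Total length = 10 + 11 + 9 = 30 bits.

Unary([9, 10, 8]) = 111111111011111111110111111110 (30 bits)


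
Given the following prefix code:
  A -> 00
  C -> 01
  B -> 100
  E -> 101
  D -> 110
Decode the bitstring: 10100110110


Decoding step by step:
Bits 101 -> E
Bits 00 -> A
Bits 110 -> D
Bits 110 -> D


Decoded message: EADD


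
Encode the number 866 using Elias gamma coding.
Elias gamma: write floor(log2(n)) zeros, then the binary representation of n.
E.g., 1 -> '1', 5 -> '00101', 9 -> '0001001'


num_bits = floor(log2(866)) + 1 = 10
leading_zeros = num_bits - 1 = 9
binary(866) = 1101100010

Elias gamma(866) = '000000000' + '1101100010' = 0000000001101100010 (19 bits)


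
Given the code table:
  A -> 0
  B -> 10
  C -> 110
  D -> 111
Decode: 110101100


Decoding:
110 -> C
10 -> B
110 -> C
0 -> A


Result: CBCA


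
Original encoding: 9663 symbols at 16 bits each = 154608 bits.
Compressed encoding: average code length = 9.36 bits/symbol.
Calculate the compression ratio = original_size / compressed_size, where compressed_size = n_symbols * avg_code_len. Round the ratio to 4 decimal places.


original_size = n_symbols * orig_bits = 9663 * 16 = 154608 bits
compressed_size = n_symbols * avg_code_len = 9663 * 9.36 = 90445.68 bits
ratio = original_size / compressed_size = 154608 / 90445.68 = 1.7094

Compression ratio = 1.7094


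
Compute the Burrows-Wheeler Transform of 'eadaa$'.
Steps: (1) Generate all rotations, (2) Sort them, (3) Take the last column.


Rotations (sorted):
  0: $eadaa -> last char: a
  1: a$eada -> last char: a
  2: aa$ead -> last char: d
  3: adaa$e -> last char: e
  4: daa$ea -> last char: a
  5: eadaa$ -> last char: $


BWT = aadea$


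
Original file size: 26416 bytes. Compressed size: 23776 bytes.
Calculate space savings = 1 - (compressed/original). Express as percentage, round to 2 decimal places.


ratio = compressed/original = 23776/26416 = 0.900061
savings = 1 - ratio = 1 - 0.900061 = 0.099939
as a percentage: 0.099939 * 100 = 9.99%

Space savings = 1 - 23776/26416 = 9.99%


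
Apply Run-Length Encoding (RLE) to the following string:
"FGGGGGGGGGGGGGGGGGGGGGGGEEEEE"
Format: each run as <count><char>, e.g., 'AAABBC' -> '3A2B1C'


Scanning runs left to right:
  i=0: run of 'F' x 1 -> '1F'
  i=1: run of 'G' x 23 -> '23G'
  i=24: run of 'E' x 5 -> '5E'

RLE = 1F23G5E


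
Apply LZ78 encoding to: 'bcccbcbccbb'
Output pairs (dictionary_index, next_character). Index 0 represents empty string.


LZ78 encoding steps:
Dictionary: {0: ''}
Step 1: w='' (idx 0), next='b' -> output (0, 'b'), add 'b' as idx 1
Step 2: w='' (idx 0), next='c' -> output (0, 'c'), add 'c' as idx 2
Step 3: w='c' (idx 2), next='c' -> output (2, 'c'), add 'cc' as idx 3
Step 4: w='b' (idx 1), next='c' -> output (1, 'c'), add 'bc' as idx 4
Step 5: w='bc' (idx 4), next='c' -> output (4, 'c'), add 'bcc' as idx 5
Step 6: w='b' (idx 1), next='b' -> output (1, 'b'), add 'bb' as idx 6


Encoded: [(0, 'b'), (0, 'c'), (2, 'c'), (1, 'c'), (4, 'c'), (1, 'b')]


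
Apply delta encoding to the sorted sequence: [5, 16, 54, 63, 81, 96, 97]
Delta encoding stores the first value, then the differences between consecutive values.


First value: 5
Deltas:
  16 - 5 = 11
  54 - 16 = 38
  63 - 54 = 9
  81 - 63 = 18
  96 - 81 = 15
  97 - 96 = 1


Delta encoded: [5, 11, 38, 9, 18, 15, 1]


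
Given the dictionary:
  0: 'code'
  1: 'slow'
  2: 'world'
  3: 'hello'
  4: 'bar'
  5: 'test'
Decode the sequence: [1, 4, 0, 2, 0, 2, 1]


Look up each index in the dictionary:
  1 -> 'slow'
  4 -> 'bar'
  0 -> 'code'
  2 -> 'world'
  0 -> 'code'
  2 -> 'world'
  1 -> 'slow'

Decoded: "slow bar code world code world slow"


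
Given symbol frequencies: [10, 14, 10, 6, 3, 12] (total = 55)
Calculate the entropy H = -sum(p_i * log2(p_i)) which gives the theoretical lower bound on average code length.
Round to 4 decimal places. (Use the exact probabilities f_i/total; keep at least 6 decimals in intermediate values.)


Per-symbol terms -p_i * log2(p_i) with p_i = f_i/55:
  p = 10/55 = 0.181818: log2(p) = -2.459432, -p*log2(p) = 0.447169
  p = 14/55 = 0.254545: log2(p) = -1.974005, -p*log2(p) = 0.502474
  p = 10/55 = 0.181818: log2(p) = -2.459432, -p*log2(p) = 0.447169
  p = 6/55 = 0.109091: log2(p) = -3.196397, -p*log2(p) = 0.348698
  p = 3/55 = 0.054545: log2(p) = -4.196397, -p*log2(p) = 0.228894
  p = 12/55 = 0.218182: log2(p) = -2.196397, -p*log2(p) = 0.479214
H = 0.447169 + 0.502474 + 0.447169 + 0.348698 + 0.228894 + 0.479214 = 2.453618

H = 2.4536 bits/symbol


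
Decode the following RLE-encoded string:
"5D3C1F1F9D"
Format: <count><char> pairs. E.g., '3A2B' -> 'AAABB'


Expanding each <count><char> pair:
  5D -> 'DDDDD'
  3C -> 'CCC'
  1F -> 'F'
  1F -> 'F'
  9D -> 'DDDDDDDDD'

Decoded = DDDDDCCCFFDDDDDDDDD


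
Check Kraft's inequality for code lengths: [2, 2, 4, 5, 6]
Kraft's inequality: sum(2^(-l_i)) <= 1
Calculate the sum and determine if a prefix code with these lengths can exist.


Sum = 2^(-2) + 2^(-2) + 2^(-4) + 2^(-5) + 2^(-6)
    = 0.25 + 0.25 + 0.0625 + 0.03125 + 0.015625
    = 39/64 = 0.609375
Since 0.609375 <= 1, Kraft's inequality IS satisfied.
A prefix code with these lengths CAN exist.

Kraft sum = 0.609375. Satisfied.


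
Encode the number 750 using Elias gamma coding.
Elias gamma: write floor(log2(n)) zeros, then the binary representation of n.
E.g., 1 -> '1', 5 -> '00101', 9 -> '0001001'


num_bits = floor(log2(750)) + 1 = 10
leading_zeros = num_bits - 1 = 9
binary(750) = 1011101110

Elias gamma(750) = '000000000' + '1011101110' = 0000000001011101110 (19 bits)


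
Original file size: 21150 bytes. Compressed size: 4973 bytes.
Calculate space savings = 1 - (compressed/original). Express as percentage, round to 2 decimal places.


ratio = compressed/original = 4973/21150 = 0.23513
savings = 1 - ratio = 1 - 0.23513 = 0.76487
as a percentage: 0.76487 * 100 = 76.49%

Space savings = 1 - 4973/21150 = 76.49%


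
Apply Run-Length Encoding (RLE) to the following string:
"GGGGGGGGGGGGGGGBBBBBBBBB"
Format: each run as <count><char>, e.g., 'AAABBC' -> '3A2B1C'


Scanning runs left to right:
  i=0: run of 'G' x 15 -> '15G'
  i=15: run of 'B' x 9 -> '9B'

RLE = 15G9B


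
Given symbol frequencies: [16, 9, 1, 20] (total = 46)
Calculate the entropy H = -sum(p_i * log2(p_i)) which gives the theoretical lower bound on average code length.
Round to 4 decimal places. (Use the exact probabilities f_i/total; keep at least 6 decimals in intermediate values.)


Per-symbol terms -p_i * log2(p_i) with p_i = f_i/46:
  p = 16/46 = 0.347826: log2(p) = -1.523562, -p*log2(p) = 0.529935
  p = 9/46 = 0.195652: log2(p) = -2.353637, -p*log2(p) = 0.460494
  p = 1/46 = 0.021739: log2(p) = -5.523562, -p*log2(p) = 0.120077
  p = 20/46 = 0.434783: log2(p) = -1.201634, -p*log2(p) = 0.522450
H = 0.529935 + 0.460494 + 0.120077 + 0.522450 = 1.632956

H = 1.633 bits/symbol
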